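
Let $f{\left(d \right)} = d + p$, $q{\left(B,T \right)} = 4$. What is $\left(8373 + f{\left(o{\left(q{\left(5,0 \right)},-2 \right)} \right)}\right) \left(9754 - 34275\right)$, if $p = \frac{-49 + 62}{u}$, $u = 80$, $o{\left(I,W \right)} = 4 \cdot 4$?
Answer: $- \frac{16456852293}{80} \approx -2.0571 \cdot 10^{8}$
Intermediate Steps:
$o{\left(I,W \right)} = 16$
$p = \frac{13}{80}$ ($p = \frac{-49 + 62}{80} = 13 \cdot \frac{1}{80} = \frac{13}{80} \approx 0.1625$)
$f{\left(d \right)} = \frac{13}{80} + d$ ($f{\left(d \right)} = d + \frac{13}{80} = \frac{13}{80} + d$)
$\left(8373 + f{\left(o{\left(q{\left(5,0 \right)},-2 \right)} \right)}\right) \left(9754 - 34275\right) = \left(8373 + \left(\frac{13}{80} + 16\right)\right) \left(9754 - 34275\right) = \left(8373 + \frac{1293}{80}\right) \left(-24521\right) = \frac{671133}{80} \left(-24521\right) = - \frac{16456852293}{80}$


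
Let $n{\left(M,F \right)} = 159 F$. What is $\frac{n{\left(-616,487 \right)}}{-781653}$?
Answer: $- \frac{25811}{260551} \approx -0.099063$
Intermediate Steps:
$\frac{n{\left(-616,487 \right)}}{-781653} = \frac{159 \cdot 487}{-781653} = 77433 \left(- \frac{1}{781653}\right) = - \frac{25811}{260551}$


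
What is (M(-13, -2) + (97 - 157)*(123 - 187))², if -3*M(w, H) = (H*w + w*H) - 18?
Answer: 131928196/9 ≈ 1.4659e+7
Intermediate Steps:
M(w, H) = 6 - 2*H*w/3 (M(w, H) = -((H*w + w*H) - 18)/3 = -((H*w + H*w) - 18)/3 = -(2*H*w - 18)/3 = -(-18 + 2*H*w)/3 = 6 - 2*H*w/3)
(M(-13, -2) + (97 - 157)*(123 - 187))² = ((6 - ⅔*(-2)*(-13)) + (97 - 157)*(123 - 187))² = ((6 - 52/3) - 60*(-64))² = (-34/3 + 3840)² = (11486/3)² = 131928196/9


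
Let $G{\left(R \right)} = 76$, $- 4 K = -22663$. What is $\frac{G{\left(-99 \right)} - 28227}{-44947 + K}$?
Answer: $\frac{112604}{157125} \approx 0.71665$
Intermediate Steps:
$K = \frac{22663}{4}$ ($K = \left(- \frac{1}{4}\right) \left(-22663\right) = \frac{22663}{4} \approx 5665.8$)
$\frac{G{\left(-99 \right)} - 28227}{-44947 + K} = \frac{76 - 28227}{-44947 + \frac{22663}{4}} = - \frac{28151}{- \frac{157125}{4}} = \left(-28151\right) \left(- \frac{4}{157125}\right) = \frac{112604}{157125}$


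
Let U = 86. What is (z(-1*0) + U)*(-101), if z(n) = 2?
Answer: -8888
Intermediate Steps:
(z(-1*0) + U)*(-101) = (2 + 86)*(-101) = 88*(-101) = -8888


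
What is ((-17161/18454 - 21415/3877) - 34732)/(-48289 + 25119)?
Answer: 2485402885263/1657724480860 ≈ 1.4993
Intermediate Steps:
((-17161/18454 - 21415/3877) - 34732)/(-48289 + 25119) = ((-17161*1/18454 - 21415*1/3877) - 34732)/(-23170) = ((-17161/18454 - 21415/3877) - 34732)*(-1/23170) = (-461725607/71546158 - 34732)*(-1/23170) = -2485402885263/71546158*(-1/23170) = 2485402885263/1657724480860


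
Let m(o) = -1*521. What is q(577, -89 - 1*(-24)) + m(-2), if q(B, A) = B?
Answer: 56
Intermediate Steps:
m(o) = -521
q(577, -89 - 1*(-24)) + m(-2) = 577 - 521 = 56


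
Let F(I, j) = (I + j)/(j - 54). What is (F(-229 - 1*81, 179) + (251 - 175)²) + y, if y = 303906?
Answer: 38710119/125 ≈ 3.0968e+5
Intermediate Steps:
F(I, j) = (I + j)/(-54 + j)
(F(-229 - 1*81, 179) + (251 - 175)²) + y = (((-229 - 1*81) + 179)/(-54 + 179) + (251 - 175)²) + 303906 = (((-229 - 81) + 179)/125 + 76²) + 303906 = ((-310 + 179)/125 + 5776) + 303906 = ((1/125)*(-131) + 5776) + 303906 = (-131/125 + 5776) + 303906 = 721869/125 + 303906 = 38710119/125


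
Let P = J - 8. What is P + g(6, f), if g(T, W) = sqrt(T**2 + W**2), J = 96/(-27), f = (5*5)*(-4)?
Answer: -104/9 + 2*sqrt(2509) ≈ 88.624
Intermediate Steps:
f = -100 (f = 25*(-4) = -100)
J = -32/9 (J = 96*(-1/27) = -32/9 ≈ -3.5556)
P = -104/9 (P = -32/9 - 8 = -104/9 ≈ -11.556)
P + g(6, f) = -104/9 + sqrt(6**2 + (-100)**2) = -104/9 + sqrt(36 + 10000) = -104/9 + sqrt(10036) = -104/9 + 2*sqrt(2509)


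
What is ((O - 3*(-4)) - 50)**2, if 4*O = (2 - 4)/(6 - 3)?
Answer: 52441/36 ≈ 1456.7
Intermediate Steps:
O = -1/6 (O = ((2 - 4)/(6 - 3))/4 = (-2/3)/4 = (-2*1/3)/4 = (1/4)*(-2/3) = -1/6 ≈ -0.16667)
((O - 3*(-4)) - 50)**2 = ((-1/6 - 3*(-4)) - 50)**2 = ((-1/6 + 12) - 50)**2 = (71/6 - 50)**2 = (-229/6)**2 = 52441/36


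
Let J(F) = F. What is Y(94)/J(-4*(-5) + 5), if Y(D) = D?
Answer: 94/25 ≈ 3.7600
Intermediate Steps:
Y(94)/J(-4*(-5) + 5) = 94/(-4*(-5) + 5) = 94/(20 + 5) = 94/25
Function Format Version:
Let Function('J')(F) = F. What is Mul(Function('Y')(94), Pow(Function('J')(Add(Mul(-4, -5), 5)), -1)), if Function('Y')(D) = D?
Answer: Rational(94, 25) ≈ 3.7600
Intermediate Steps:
Mul(Function('Y')(94), Pow(Function('J')(Add(Mul(-4, -5), 5)), -1)) = Mul(94, Pow(Add(Mul(-4, -5), 5), -1)) = Mul(94, Pow(Add(20, 5), -1)) = Mul(94, Pow(25, -1)) = Mul(94, Rational(1, 25)) = Rational(94, 25)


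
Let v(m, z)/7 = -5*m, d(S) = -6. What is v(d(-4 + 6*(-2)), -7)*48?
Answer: 10080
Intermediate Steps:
v(m, z) = -35*m (v(m, z) = 7*(-5*m) = -35*m)
v(d(-4 + 6*(-2)), -7)*48 = -35*(-6)*48 = 210*48 = 10080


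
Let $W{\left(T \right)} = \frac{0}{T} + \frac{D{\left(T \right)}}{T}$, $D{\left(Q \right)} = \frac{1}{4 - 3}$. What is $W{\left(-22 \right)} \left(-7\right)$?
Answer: $\frac{7}{22} \approx 0.31818$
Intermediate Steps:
$D{\left(Q \right)} = 1$ ($D{\left(Q \right)} = 1^{-1} = 1$)
$W{\left(T \right)} = \frac{1}{T}$ ($W{\left(T \right)} = \frac{0}{T} + 1 \frac{1}{T} = 0 + \frac{1}{T} = \frac{1}{T}$)
$W{\left(-22 \right)} \left(-7\right) = \frac{1}{-22} \left(-7\right) = \left(- \frac{1}{22}\right) \left(-7\right) = \frac{7}{22}$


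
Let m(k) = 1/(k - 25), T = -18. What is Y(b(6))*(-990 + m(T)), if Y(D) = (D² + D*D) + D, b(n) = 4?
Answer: -1532556/43 ≈ -35641.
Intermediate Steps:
Y(D) = D + 2*D² (Y(D) = (D² + D²) + D = 2*D² + D = D + 2*D²)
m(k) = 1/(-25 + k)
Y(b(6))*(-990 + m(T)) = (4*(1 + 2*4))*(-990 + 1/(-25 - 18)) = (4*(1 + 8))*(-990 + 1/(-43)) = (4*9)*(-990 - 1/43) = 36*(-42571/43) = -1532556/43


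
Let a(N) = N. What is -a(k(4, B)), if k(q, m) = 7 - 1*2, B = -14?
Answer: -5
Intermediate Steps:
k(q, m) = 5 (k(q, m) = 7 - 2 = 5)
-a(k(4, B)) = -1*5 = -5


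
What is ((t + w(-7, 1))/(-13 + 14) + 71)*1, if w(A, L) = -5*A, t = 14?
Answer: 120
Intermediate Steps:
((t + w(-7, 1))/(-13 + 14) + 71)*1 = ((14 - 5*(-7))/(-13 + 14) + 71)*1 = ((14 + 35)/1 + 71)*1 = (49*1 + 71)*1 = (49 + 71)*1 = 120*1 = 120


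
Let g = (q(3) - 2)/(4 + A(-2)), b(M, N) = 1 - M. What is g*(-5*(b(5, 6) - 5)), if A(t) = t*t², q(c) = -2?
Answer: 45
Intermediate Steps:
A(t) = t³
g = 1 (g = (-2 - 2)/(4 + (-2)³) = -4/(4 - 8) = -4/(-4) = -4*(-¼) = 1)
g*(-5*(b(5, 6) - 5)) = 1*(-5*((1 - 1*5) - 5)) = 1*(-5*((1 - 5) - 5)) = 1*(-5*(-4 - 5)) = 1*(-5*(-9)) = 1*45 = 45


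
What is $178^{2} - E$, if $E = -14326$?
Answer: $46010$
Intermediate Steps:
$178^{2} - E = 178^{2} - -14326 = 31684 + 14326 = 46010$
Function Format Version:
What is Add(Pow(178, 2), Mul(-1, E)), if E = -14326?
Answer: 46010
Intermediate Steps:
Add(Pow(178, 2), Mul(-1, E)) = Add(Pow(178, 2), Mul(-1, -14326)) = Add(31684, 14326) = 46010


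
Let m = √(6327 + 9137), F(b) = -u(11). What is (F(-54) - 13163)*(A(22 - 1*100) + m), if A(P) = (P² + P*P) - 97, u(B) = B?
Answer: -159023354 - 26348*√3866 ≈ -1.6066e+8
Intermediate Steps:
F(b) = -11 (F(b) = -1*11 = -11)
A(P) = -97 + 2*P² (A(P) = (P² + P²) - 97 = 2*P² - 97 = -97 + 2*P²)
m = 2*√3866 (m = √15464 = 2*√3866 ≈ 124.35)
(F(-54) - 13163)*(A(22 - 1*100) + m) = (-11 - 13163)*((-97 + 2*(22 - 1*100)²) + 2*√3866) = -13174*((-97 + 2*(22 - 100)²) + 2*√3866) = -13174*((-97 + 2*(-78)²) + 2*√3866) = -13174*((-97 + 2*6084) + 2*√3866) = -13174*((-97 + 12168) + 2*√3866) = -13174*(12071 + 2*√3866) = -159023354 - 26348*√3866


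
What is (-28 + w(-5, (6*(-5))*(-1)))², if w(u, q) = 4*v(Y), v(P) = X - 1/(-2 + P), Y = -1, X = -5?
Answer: 19600/9 ≈ 2177.8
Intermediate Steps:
v(P) = -5 - 1/(-2 + P)
w(u, q) = -56/3 (w(u, q) = 4*((9 - 5*(-1))/(-2 - 1)) = 4*((9 + 5)/(-3)) = 4*(-⅓*14) = 4*(-14/3) = -56/3)
(-28 + w(-5, (6*(-5))*(-1)))² = (-28 - 56/3)² = (-140/3)² = 19600/9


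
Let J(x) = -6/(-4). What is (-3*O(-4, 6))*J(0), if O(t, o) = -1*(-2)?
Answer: -9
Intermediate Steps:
J(x) = 3/2 (J(x) = -6*(-1/4) = 3/2)
O(t, o) = 2
(-3*O(-4, 6))*J(0) = -3*2*(3/2) = -6*3/2 = -9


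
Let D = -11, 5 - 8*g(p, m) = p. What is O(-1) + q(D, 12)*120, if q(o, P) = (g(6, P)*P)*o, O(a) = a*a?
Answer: 1981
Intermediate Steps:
O(a) = a²
g(p, m) = 5/8 - p/8
q(o, P) = -P*o/8 (q(o, P) = ((5/8 - ⅛*6)*P)*o = ((5/8 - ¾)*P)*o = (-P/8)*o = -P*o/8)
O(-1) + q(D, 12)*120 = (-1)² - ⅛*12*(-11)*120 = 1 + (33/2)*120 = 1 + 1980 = 1981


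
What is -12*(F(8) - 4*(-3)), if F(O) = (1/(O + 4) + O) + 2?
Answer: -265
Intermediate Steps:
F(O) = 2 + O + 1/(4 + O) (F(O) = (1/(4 + O) + O) + 2 = (O + 1/(4 + O)) + 2 = 2 + O + 1/(4 + O))
-12*(F(8) - 4*(-3)) = -12*((9 + 8² + 6*8)/(4 + 8) - 4*(-3)) = -12*((9 + 64 + 48)/12 + 12) = -12*((1/12)*121 + 12) = -12*(121/12 + 12) = -12*265/12 = -265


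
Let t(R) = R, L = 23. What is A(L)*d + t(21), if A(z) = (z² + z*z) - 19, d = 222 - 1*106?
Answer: 120545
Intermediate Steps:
d = 116 (d = 222 - 106 = 116)
A(z) = -19 + 2*z² (A(z) = (z² + z²) - 19 = 2*z² - 19 = -19 + 2*z²)
A(L)*d + t(21) = (-19 + 2*23²)*116 + 21 = (-19 + 2*529)*116 + 21 = (-19 + 1058)*116 + 21 = 1039*116 + 21 = 120524 + 21 = 120545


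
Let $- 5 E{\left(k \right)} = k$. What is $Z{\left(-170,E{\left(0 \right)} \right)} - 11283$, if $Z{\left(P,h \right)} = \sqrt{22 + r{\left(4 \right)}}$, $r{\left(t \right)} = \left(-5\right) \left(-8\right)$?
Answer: $-11283 + \sqrt{62} \approx -11275.0$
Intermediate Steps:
$E{\left(k \right)} = - \frac{k}{5}$
$r{\left(t \right)} = 40$
$Z{\left(P,h \right)} = \sqrt{62}$ ($Z{\left(P,h \right)} = \sqrt{22 + 40} = \sqrt{62}$)
$Z{\left(-170,E{\left(0 \right)} \right)} - 11283 = \sqrt{62} - 11283 = -11283 + \sqrt{62}$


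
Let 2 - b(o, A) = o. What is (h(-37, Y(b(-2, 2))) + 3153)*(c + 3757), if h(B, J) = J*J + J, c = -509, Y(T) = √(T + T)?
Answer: 10266928 + 6496*√2 ≈ 1.0276e+7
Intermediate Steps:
b(o, A) = 2 - o
Y(T) = √2*√T (Y(T) = √(2*T) = √2*√T)
h(B, J) = J + J² (h(B, J) = J² + J = J + J²)
(h(-37, Y(b(-2, 2))) + 3153)*(c + 3757) = ((√2*√(2 - 1*(-2)))*(1 + √2*√(2 - 1*(-2))) + 3153)*(-509 + 3757) = ((√2*√(2 + 2))*(1 + √2*√(2 + 2)) + 3153)*3248 = ((√2*√4)*(1 + √2*√4) + 3153)*3248 = ((√2*2)*(1 + √2*2) + 3153)*3248 = ((2*√2)*(1 + 2*√2) + 3153)*3248 = (2*√2*(1 + 2*√2) + 3153)*3248 = (3153 + 2*√2*(1 + 2*√2))*3248 = 10240944 + 6496*√2*(1 + 2*√2)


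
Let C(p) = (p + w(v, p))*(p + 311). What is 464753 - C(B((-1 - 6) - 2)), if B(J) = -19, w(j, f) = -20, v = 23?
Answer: 476141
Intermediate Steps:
C(p) = (-20 + p)*(311 + p) (C(p) = (p - 20)*(p + 311) = (-20 + p)*(311 + p))
464753 - C(B((-1 - 6) - 2)) = 464753 - (-6220 + (-19)² + 291*(-19)) = 464753 - (-6220 + 361 - 5529) = 464753 - 1*(-11388) = 464753 + 11388 = 476141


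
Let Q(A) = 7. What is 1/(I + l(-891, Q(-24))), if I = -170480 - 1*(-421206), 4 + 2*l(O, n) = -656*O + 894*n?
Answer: 1/546101 ≈ 1.8312e-6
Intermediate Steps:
l(O, n) = -2 - 328*O + 447*n (l(O, n) = -2 + (-656*O + 894*n)/2 = -2 + (-328*O + 447*n) = -2 - 328*O + 447*n)
I = 250726 (I = -170480 + 421206 = 250726)
1/(I + l(-891, Q(-24))) = 1/(250726 + (-2 - 328*(-891) + 447*7)) = 1/(250726 + (-2 + 292248 + 3129)) = 1/(250726 + 295375) = 1/546101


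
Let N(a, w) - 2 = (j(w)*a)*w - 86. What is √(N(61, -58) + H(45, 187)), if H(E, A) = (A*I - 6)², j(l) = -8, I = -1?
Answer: √65469 ≈ 255.87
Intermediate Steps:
N(a, w) = -84 - 8*a*w (N(a, w) = 2 + ((-8*a)*w - 86) = 2 + (-8*a*w - 86) = 2 + (-86 - 8*a*w) = -84 - 8*a*w)
H(E, A) = (-6 - A)² (H(E, A) = (A*(-1) - 6)² = (-A - 6)² = (-6 - A)²)
√(N(61, -58) + H(45, 187)) = √((-84 - 8*61*(-58)) + (6 + 187)²) = √((-84 + 28304) + 193²) = √(28220 + 37249) = √65469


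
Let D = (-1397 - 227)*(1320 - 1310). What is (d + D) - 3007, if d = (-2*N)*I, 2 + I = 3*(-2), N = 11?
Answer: -19071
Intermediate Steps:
I = -8 (I = -2 + 3*(-2) = -2 - 6 = -8)
D = -16240 (D = -1624*10 = -16240)
d = 176 (d = -2*11*(-8) = -22*(-8) = 176)
(d + D) - 3007 = (176 - 16240) - 3007 = -16064 - 3007 = -19071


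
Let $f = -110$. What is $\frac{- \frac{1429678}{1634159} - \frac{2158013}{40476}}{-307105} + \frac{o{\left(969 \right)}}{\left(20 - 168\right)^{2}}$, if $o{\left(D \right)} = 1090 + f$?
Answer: $\frac{62454590499468704}{1390439949115452429} \approx 0.044917$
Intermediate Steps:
$o{\left(D \right)} = 980$ ($o{\left(D \right)} = 1090 - 110 = 980$)
$\frac{- \frac{1429678}{1634159} - \frac{2158013}{40476}}{-307105} + \frac{o{\left(969 \right)}}{\left(20 - 168\right)^{2}} = \frac{- \frac{1429678}{1634159} - \frac{2158013}{40476}}{-307105} + \frac{980}{\left(20 - 168\right)^{2}} = \left(\left(-1429678\right) \frac{1}{1634159} - \frac{2158013}{40476}\right) \left(- \frac{1}{307105}\right) + \frac{980}{\left(-148\right)^{2}} = \left(- \frac{1429678}{1634159} - \frac{2158013}{40476}\right) \left(- \frac{1}{307105}\right) + \frac{980}{21904} = \left(- \frac{3584404012795}{66144219684}\right) \left(- \frac{1}{307105}\right) + 980 \cdot \frac{1}{21904} = \frac{716880802559}{4062644117210964} + \frac{245}{5476} = \frac{62454590499468704}{1390439949115452429}$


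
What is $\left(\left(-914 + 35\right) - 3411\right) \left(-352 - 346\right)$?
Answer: $2994420$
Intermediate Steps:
$\left(\left(-914 + 35\right) - 3411\right) \left(-352 - 346\right) = \left(-879 - 3411\right) \left(-698\right) = \left(-4290\right) \left(-698\right) = 2994420$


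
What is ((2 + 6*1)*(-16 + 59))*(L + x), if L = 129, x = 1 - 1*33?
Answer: 33368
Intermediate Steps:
x = -32 (x = 1 - 33 = -32)
((2 + 6*1)*(-16 + 59))*(L + x) = ((2 + 6*1)*(-16 + 59))*(129 - 32) = ((2 + 6)*43)*97 = (8*43)*97 = 344*97 = 33368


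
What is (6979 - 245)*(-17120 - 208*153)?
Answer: -329588896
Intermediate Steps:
(6979 - 245)*(-17120 - 208*153) = 6734*(-17120 - 31824) = 6734*(-48944) = -329588896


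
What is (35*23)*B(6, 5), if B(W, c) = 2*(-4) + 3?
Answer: -4025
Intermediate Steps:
B(W, c) = -5 (B(W, c) = -8 + 3 = -5)
(35*23)*B(6, 5) = (35*23)*(-5) = 805*(-5) = -4025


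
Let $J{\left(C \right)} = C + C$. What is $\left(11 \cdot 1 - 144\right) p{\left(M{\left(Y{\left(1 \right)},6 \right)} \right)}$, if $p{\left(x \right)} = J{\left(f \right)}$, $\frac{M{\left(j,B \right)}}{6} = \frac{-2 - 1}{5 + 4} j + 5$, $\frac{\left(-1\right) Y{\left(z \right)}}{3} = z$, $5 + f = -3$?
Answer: $2128$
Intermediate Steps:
$f = -8$ ($f = -5 - 3 = -8$)
$Y{\left(z \right)} = - 3 z$
$M{\left(j,B \right)} = 30 - 2 j$ ($M{\left(j,B \right)} = 6 \left(\frac{-2 - 1}{5 + 4} j + 5\right) = 6 \left(- \frac{3}{9} j + 5\right) = 6 \left(\left(-3\right) \frac{1}{9} j + 5\right) = 6 \left(- \frac{j}{3} + 5\right) = 6 \left(5 - \frac{j}{3}\right) = 30 - 2 j$)
$J{\left(C \right)} = 2 C$
$p{\left(x \right)} = -16$ ($p{\left(x \right)} = 2 \left(-8\right) = -16$)
$\left(11 \cdot 1 - 144\right) p{\left(M{\left(Y{\left(1 \right)},6 \right)} \right)} = \left(11 \cdot 1 - 144\right) \left(-16\right) = \left(11 - 144\right) \left(-16\right) = \left(-133\right) \left(-16\right) = 2128$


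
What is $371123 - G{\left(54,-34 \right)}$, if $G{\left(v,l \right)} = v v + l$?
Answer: $368241$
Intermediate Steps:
$G{\left(v,l \right)} = l + v^{2}$ ($G{\left(v,l \right)} = v^{2} + l = l + v^{2}$)
$371123 - G{\left(54,-34 \right)} = 371123 - \left(-34 + 54^{2}\right) = 371123 - \left(-34 + 2916\right) = 371123 - 2882 = 368241$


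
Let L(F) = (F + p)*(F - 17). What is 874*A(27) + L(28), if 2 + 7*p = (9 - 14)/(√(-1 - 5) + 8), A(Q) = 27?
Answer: 5*(-267701*I + 33464*√6)/(7*(√6 - 8*I)) ≈ 23902.0 + 0.27494*I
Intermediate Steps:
p = -2/7 - 5/(7*(8 + I*√6)) (p = -2/7 + ((9 - 14)/(√(-1 - 5) + 8))/7 = -2/7 + (-5/(√(-6) + 8))/7 = -2/7 + (-5/(I*√6 + 8))/7 = -2/7 + (-5/(8 + I*√6))/7 = -2/7 - 5/(7*(8 + I*√6)) ≈ -0.36735 + 0.024995*I)
L(F) = (-17 + F)*(F + (-2*√6 + 21*I)/(7*(√6 - 8*I))) (L(F) = (F + (-2*√6 + 21*I)/(7*(√6 - 8*I)))*(F - 17) = (F + (-2*√6 + 21*I)/(7*(√6 - 8*I)))*(-17 + F) = (-17 + F)*(F + (-2*√6 + 21*I)/(7*(√6 - 8*I))))
874*A(27) + L(28) = 874*27 + (-357*I + 34*√6 - 1*28*(-21*I + 2*√6) + 7*28*(-17 + 28)*(√6 - 8*I))/(7*(√6 - 8*I)) = 23598 + (-357*I + 34*√6 + (-56*√6 + 588*I) + 7*28*11*(√6 - 8*I))/(7*(√6 - 8*I)) = 23598 + (-357*I + 34*√6 + (-56*√6 + 588*I) + (-17248*I + 2156*√6))/(7*(√6 - 8*I)) = 23598 + (-17017*I + 2134*√6)/(7*(√6 - 8*I))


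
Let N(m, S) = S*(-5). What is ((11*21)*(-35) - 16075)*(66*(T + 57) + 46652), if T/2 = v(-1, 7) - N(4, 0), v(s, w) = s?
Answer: -1214813120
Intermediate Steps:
N(m, S) = -5*S
T = -2 (T = 2*(-1 - (-5)*0) = 2*(-1 - 1*0) = 2*(-1 + 0) = 2*(-1) = -2)
((11*21)*(-35) - 16075)*(66*(T + 57) + 46652) = ((11*21)*(-35) - 16075)*(66*(-2 + 57) + 46652) = (231*(-35) - 16075)*(66*55 + 46652) = (-8085 - 16075)*(3630 + 46652) = -24160*50282 = -1214813120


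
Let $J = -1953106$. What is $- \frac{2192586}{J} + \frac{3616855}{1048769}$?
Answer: $\frac{4681808714132}{1024178513257} \approx 4.5713$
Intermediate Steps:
$- \frac{2192586}{J} + \frac{3616855}{1048769} = - \frac{2192586}{-1953106} + \frac{3616855}{1048769} = \left(-2192586\right) \left(- \frac{1}{1953106}\right) + 3616855 \cdot \frac{1}{1048769} = \frac{1096293}{976553} + \frac{3616855}{1048769} = \frac{4681808714132}{1024178513257}$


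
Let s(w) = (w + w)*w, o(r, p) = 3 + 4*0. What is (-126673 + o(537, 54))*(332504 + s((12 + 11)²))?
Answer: -113013200620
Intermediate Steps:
o(r, p) = 3 (o(r, p) = 3 + 0 = 3)
s(w) = 2*w² (s(w) = (2*w)*w = 2*w²)
(-126673 + o(537, 54))*(332504 + s((12 + 11)²)) = (-126673 + 3)*(332504 + 2*((12 + 11)²)²) = -126670*(332504 + 2*(23²)²) = -126670*(332504 + 2*529²) = -126670*(332504 + 2*279841) = -126670*(332504 + 559682) = -126670*892186 = -113013200620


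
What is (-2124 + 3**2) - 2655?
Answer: -4770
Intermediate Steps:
(-2124 + 3**2) - 2655 = (-2124 + 9) - 2655 = -2115 - 2655 = -4770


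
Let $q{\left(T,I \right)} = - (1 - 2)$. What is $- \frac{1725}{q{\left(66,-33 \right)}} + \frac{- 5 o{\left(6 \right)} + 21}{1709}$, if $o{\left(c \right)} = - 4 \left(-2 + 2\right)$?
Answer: $- \frac{2948004}{1709} \approx -1725.0$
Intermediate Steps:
$q{\left(T,I \right)} = 1$ ($q{\left(T,I \right)} = \left(-1\right) \left(-1\right) = 1$)
$o{\left(c \right)} = 0$ ($o{\left(c \right)} = \left(-4\right) 0 = 0$)
$- \frac{1725}{q{\left(66,-33 \right)}} + \frac{- 5 o{\left(6 \right)} + 21}{1709} = - \frac{1725}{1} + \frac{\left(-5\right) 0 + 21}{1709} = \left(-1725\right) 1 + \left(0 + 21\right) \frac{1}{1709} = -1725 + 21 \cdot \frac{1}{1709} = -1725 + \frac{21}{1709} = - \frac{2948004}{1709}$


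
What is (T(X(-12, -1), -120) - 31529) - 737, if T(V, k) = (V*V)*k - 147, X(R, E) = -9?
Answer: -42133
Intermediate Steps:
T(V, k) = -147 + k*V² (T(V, k) = V²*k - 147 = k*V² - 147 = -147 + k*V²)
(T(X(-12, -1), -120) - 31529) - 737 = ((-147 - 120*(-9)²) - 31529) - 737 = ((-147 - 120*81) - 31529) - 737 = ((-147 - 9720) - 31529) - 737 = (-9867 - 31529) - 737 = -41396 - 737 = -42133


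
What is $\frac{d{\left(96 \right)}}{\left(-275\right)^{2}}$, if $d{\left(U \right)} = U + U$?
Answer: $\frac{192}{75625} \approx 0.0025388$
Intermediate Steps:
$d{\left(U \right)} = 2 U$
$\frac{d{\left(96 \right)}}{\left(-275\right)^{2}} = \frac{2 \cdot 96}{\left(-275\right)^{2}} = \frac{192}{75625}$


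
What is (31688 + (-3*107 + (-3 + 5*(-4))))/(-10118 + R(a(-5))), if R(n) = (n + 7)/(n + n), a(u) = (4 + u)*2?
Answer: -125376/40477 ≈ -3.0975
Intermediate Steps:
a(u) = 8 + 2*u
R(n) = (7 + n)/(2*n) (R(n) = (7 + n)/((2*n)) = (7 + n)*(1/(2*n)) = (7 + n)/(2*n))
(31688 + (-3*107 + (-3 + 5*(-4))))/(-10118 + R(a(-5))) = (31688 + (-3*107 + (-3 + 5*(-4))))/(-10118 + (7 + (8 + 2*(-5)))/(2*(8 + 2*(-5)))) = (31688 + (-321 + (-3 - 20)))/(-10118 + (7 + (8 - 10))/(2*(8 - 10))) = (31688 + (-321 - 23))/(-10118 + (½)*(7 - 2)/(-2)) = (31688 - 344)/(-10118 + (½)*(-½)*5) = 31344/(-10118 - 5/4) = 31344/(-40477/4) = 31344*(-4/40477) = -125376/40477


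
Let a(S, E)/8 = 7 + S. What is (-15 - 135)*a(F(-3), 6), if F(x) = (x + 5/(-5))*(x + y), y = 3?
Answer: -8400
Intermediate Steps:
F(x) = (-1 + x)*(3 + x) (F(x) = (x + 5/(-5))*(x + 3) = (x + 5*(-⅕))*(3 + x) = (x - 1)*(3 + x) = (-1 + x)*(3 + x))
a(S, E) = 56 + 8*S (a(S, E) = 8*(7 + S) = 56 + 8*S)
(-15 - 135)*a(F(-3), 6) = (-15 - 135)*(56 + 8*(-3 + (-3)² + 2*(-3))) = -150*(56 + 8*(-3 + 9 - 6)) = -150*(56 + 8*0) = -150*(56 + 0) = -150*56 = -8400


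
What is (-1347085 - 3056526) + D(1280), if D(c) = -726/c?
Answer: -2818311403/640 ≈ -4.4036e+6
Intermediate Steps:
(-1347085 - 3056526) + D(1280) = (-1347085 - 3056526) - 726/1280 = -4403611 - 726*1/1280 = -4403611 - 363/640 = -2818311403/640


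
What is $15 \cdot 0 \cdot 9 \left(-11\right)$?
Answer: $0$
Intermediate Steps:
$15 \cdot 0 \cdot 9 \left(-11\right) = 15 \cdot 0 \left(-11\right) = 15 \cdot 0 = 0$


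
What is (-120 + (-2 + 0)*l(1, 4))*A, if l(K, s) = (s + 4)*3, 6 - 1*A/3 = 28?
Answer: 11088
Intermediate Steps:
A = -66 (A = 18 - 3*28 = 18 - 84 = -66)
l(K, s) = 12 + 3*s (l(K, s) = (4 + s)*3 = 12 + 3*s)
(-120 + (-2 + 0)*l(1, 4))*A = (-120 + (-2 + 0)*(12 + 3*4))*(-66) = (-120 - 2*(12 + 12))*(-66) = (-120 - 2*24)*(-66) = (-120 - 48)*(-66) = -168*(-66) = 11088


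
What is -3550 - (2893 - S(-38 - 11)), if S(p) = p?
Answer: -6492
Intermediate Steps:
-3550 - (2893 - S(-38 - 11)) = -3550 - (2893 - (-38 - 11)) = -3550 - (2893 - 1*(-49)) = -3550 - (2893 + 49) = -3550 - 1*2942 = -3550 - 2942 = -6492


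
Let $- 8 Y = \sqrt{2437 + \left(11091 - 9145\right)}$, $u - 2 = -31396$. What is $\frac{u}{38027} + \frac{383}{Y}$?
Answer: $- \frac{2854}{3457} - \frac{3064 \sqrt{487}}{1461} \approx -47.107$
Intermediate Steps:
$u = -31394$ ($u = 2 - 31396 = -31394$)
$Y = - \frac{3 \sqrt{487}}{8}$ ($Y = - \frac{\sqrt{2437 + \left(11091 - 9145\right)}}{8} = - \frac{\sqrt{2437 + 1946}}{8} = - \frac{\sqrt{4383}}{8} = - \frac{3 \sqrt{487}}{8} \approx -8.2755$)
$\frac{u}{38027} + \frac{383}{Y} = - \frac{31394}{38027} + \frac{383}{\left(- \frac{3}{8}\right) \sqrt{487}} = \left(-31394\right) \frac{1}{38027} + 383 \left(- \frac{8 \sqrt{487}}{1461}\right) = - \frac{2854}{3457} - \frac{3064 \sqrt{487}}{1461}$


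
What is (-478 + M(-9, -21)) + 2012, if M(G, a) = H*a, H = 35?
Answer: 799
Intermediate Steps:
M(G, a) = 35*a
(-478 + M(-9, -21)) + 2012 = (-478 + 35*(-21)) + 2012 = (-478 - 735) + 2012 = -1213 + 2012 = 799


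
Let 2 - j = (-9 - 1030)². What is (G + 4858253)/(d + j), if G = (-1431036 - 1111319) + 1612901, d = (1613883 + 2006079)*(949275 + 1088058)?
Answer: 3928799/7375066961827 ≈ 5.3271e-7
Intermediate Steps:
d = 7375068041346 (d = 3619962*2037333 = 7375068041346)
j = -1079519 (j = 2 - (-9 - 1030)² = 2 - 1*(-1039)² = 2 - 1*1079521 = 2 - 1079521 = -1079519)
G = -929454 (G = -2542355 + 1612901 = -929454)
(G + 4858253)/(d + j) = (-929454 + 4858253)/(7375068041346 - 1079519) = 3928799/7375066961827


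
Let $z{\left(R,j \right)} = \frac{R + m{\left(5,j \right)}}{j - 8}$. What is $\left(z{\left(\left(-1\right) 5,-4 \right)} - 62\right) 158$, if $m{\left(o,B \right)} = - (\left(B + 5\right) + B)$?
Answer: $- \frac{29309}{3} \approx -9769.7$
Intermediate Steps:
$m{\left(o,B \right)} = -5 - 2 B$ ($m{\left(o,B \right)} = - (\left(5 + B\right) + B) = - (5 + 2 B) = -5 - 2 B$)
$z{\left(R,j \right)} = \frac{-5 + R - 2 j}{-8 + j}$ ($z{\left(R,j \right)} = \frac{R - \left(5 + 2 j\right)}{j - 8} = \frac{-5 + R - 2 j}{-8 + j}$)
$\left(z{\left(\left(-1\right) 5,-4 \right)} - 62\right) 158 = \left(\frac{-5 - 5 - -8}{-8 - 4} - 62\right) 158 = \left(\frac{-5 - 5 + 8}{-12} - 62\right) 158 = \left(\left(- \frac{1}{12}\right) \left(-2\right) - 62\right) 158 = \left(\frac{1}{6} - 62\right) 158 = \left(- \frac{371}{6}\right) 158 = - \frac{29309}{3}$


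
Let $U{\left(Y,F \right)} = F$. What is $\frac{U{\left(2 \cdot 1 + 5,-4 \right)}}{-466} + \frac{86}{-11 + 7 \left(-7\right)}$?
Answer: $- \frac{9959}{6990} \approx -1.4247$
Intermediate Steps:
$\frac{U{\left(2 \cdot 1 + 5,-4 \right)}}{-466} + \frac{86}{-11 + 7 \left(-7\right)} = - \frac{4}{-466} + \frac{86}{-11 + 7 \left(-7\right)} = \left(-4\right) \left(- \frac{1}{466}\right) + \frac{86}{-11 - 49} = \frac{2}{233} + \frac{86}{-60} = \frac{2}{233} + 86 \left(- \frac{1}{60}\right) = \frac{2}{233} - \frac{43}{30} = - \frac{9959}{6990}$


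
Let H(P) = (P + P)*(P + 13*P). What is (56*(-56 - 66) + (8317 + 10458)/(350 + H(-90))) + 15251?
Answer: 76495785/9086 ≈ 8419.1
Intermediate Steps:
H(P) = 28*P**2 (H(P) = (2*P)*(14*P) = 28*P**2)
(56*(-56 - 66) + (8317 + 10458)/(350 + H(-90))) + 15251 = (56*(-56 - 66) + (8317 + 10458)/(350 + 28*(-90)**2)) + 15251 = (56*(-122) + 18775/(350 + 28*8100)) + 15251 = (-6832 + 18775/(350 + 226800)) + 15251 = (-6832 + 18775/227150) + 15251 = (-6832 + 18775*(1/227150)) + 15251 = (-6832 + 751/9086) + 15251 = -62074801/9086 + 15251 = 76495785/9086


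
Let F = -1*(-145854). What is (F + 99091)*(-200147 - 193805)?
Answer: -96496572640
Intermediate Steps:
F = 145854
(F + 99091)*(-200147 - 193805) = (145854 + 99091)*(-200147 - 193805) = 244945*(-393952) = -96496572640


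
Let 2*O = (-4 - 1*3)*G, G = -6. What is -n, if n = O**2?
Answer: -441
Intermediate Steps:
O = 21 (O = ((-4 - 1*3)*(-6))/2 = ((-4 - 3)*(-6))/2 = (-7*(-6))/2 = (1/2)*42 = 21)
n = 441 (n = 21**2 = 441)
-n = -1*441 = -441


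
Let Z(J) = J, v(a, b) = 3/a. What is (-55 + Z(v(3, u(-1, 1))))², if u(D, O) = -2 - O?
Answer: 2916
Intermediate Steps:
(-55 + Z(v(3, u(-1, 1))))² = (-55 + 3/3)² = (-55 + 3*(⅓))² = (-55 + 1)² = (-54)² = 2916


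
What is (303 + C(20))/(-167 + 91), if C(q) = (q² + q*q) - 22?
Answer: -1081/76 ≈ -14.224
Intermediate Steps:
C(q) = -22 + 2*q² (C(q) = (q² + q²) - 22 = 2*q² - 22 = -22 + 2*q²)
(303 + C(20))/(-167 + 91) = (303 + (-22 + 2*20²))/(-167 + 91) = (303 + (-22 + 2*400))/(-76) = (303 + (-22 + 800))*(-1/76) = (303 + 778)*(-1/76) = 1081*(-1/76) = -1081/76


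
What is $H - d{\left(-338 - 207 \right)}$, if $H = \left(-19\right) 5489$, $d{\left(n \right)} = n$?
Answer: $-103746$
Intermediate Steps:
$H = -104291$
$H - d{\left(-338 - 207 \right)} = -104291 - \left(-338 - 207\right) = -104291 - -545 = -104291 + 545 = -103746$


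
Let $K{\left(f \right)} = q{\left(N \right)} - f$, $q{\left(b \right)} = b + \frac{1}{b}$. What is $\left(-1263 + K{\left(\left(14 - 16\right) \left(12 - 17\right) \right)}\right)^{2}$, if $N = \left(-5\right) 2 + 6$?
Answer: $\frac{26101881}{16} \approx 1.6314 \cdot 10^{6}$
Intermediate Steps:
$N = -4$ ($N = -10 + 6 = -4$)
$K{\left(f \right)} = - \frac{17}{4} - f$ ($K{\left(f \right)} = \left(-4 + \frac{1}{-4}\right) - f = \left(-4 - \frac{1}{4}\right) - f = - \frac{17}{4} - f$)
$\left(-1263 + K{\left(\left(14 - 16\right) \left(12 - 17\right) \right)}\right)^{2} = \left(-1263 - \left(\frac{17}{4} + \left(14 - 16\right) \left(12 - 17\right)\right)\right)^{2} = \left(-1263 - \left(\frac{17}{4} - -10\right)\right)^{2} = \left(-1263 - \frac{57}{4}\right)^{2} = \left(- \frac{5109}{4}\right)^{2} = \frac{26101881}{16}$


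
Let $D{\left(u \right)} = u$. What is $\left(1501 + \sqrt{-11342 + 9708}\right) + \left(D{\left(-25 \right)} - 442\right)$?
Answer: $1034 + i \sqrt{1634} \approx 1034.0 + 40.423 i$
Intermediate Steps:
$\left(1501 + \sqrt{-11342 + 9708}\right) + \left(D{\left(-25 \right)} - 442\right) = \left(1501 + \sqrt{-11342 + 9708}\right) - 467 = \left(1501 + \sqrt{-1634}\right) - 467 = \left(1501 + i \sqrt{1634}\right) - 467 = 1034 + i \sqrt{1634}$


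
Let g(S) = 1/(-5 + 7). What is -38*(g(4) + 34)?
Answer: -1311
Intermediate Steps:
g(S) = 1/2
-38*(g(4) + 34) = -38*(1/2 + 34) = -38*69/2 = -1311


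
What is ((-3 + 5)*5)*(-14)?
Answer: -140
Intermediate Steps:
((-3 + 5)*5)*(-14) = (2*5)*(-14) = 10*(-14) = -140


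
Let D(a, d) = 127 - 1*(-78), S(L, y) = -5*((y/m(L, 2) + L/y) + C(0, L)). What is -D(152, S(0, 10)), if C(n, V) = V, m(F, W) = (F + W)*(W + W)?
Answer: -205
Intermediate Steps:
m(F, W) = 2*W*(F + W) (m(F, W) = (F + W)*(2*W) = 2*W*(F + W))
S(L, y) = -5*L - 5*L/y - 5*y/(8 + 4*L) (S(L, y) = -5*((y/((2*2*(L + 2))) + L/y) + L) = -5*((y/((2*2*(2 + L))) + L/y) + L) = -5*((y/(8 + 4*L) + L/y) + L) = -5*((L/y + y/(8 + 4*L)) + L) = -5*(L + L/y + y/(8 + 4*L)) = -5*L - 5*L/y - 5*y/(8 + 4*L))
D(a, d) = 205 (D(a, d) = 127 + 78 = 205)
-D(152, S(0, 10)) = -1*205 = -205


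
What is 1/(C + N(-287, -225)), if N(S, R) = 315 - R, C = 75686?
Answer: 1/76226 ≈ 1.3119e-5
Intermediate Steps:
1/(C + N(-287, -225)) = 1/(75686 + (315 - 1*(-225))) = 1/(75686 + (315 + 225)) = 1/(75686 + 540) = 1/76226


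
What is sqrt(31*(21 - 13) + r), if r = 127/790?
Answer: 3*sqrt(17208570)/790 ≈ 15.753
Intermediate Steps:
r = 127/790 (r = 127*(1/790) = 127/790 ≈ 0.16076)
sqrt(31*(21 - 13) + r) = sqrt(31*(21 - 13) + 127/790) = sqrt(31*8 + 127/790) = sqrt(248 + 127/790) = sqrt(196047/790) = 3*sqrt(17208570)/790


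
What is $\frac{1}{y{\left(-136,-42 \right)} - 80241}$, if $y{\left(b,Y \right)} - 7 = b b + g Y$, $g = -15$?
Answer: $- \frac{1}{61108} \approx -1.6364 \cdot 10^{-5}$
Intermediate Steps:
$y{\left(b,Y \right)} = 7 + b^{2} - 15 Y$ ($y{\left(b,Y \right)} = 7 - \left(15 Y - b b\right) = 7 - \left(- b^{2} + 15 Y\right) = 7 + b^{2} - 15 Y$)
$\frac{1}{y{\left(-136,-42 \right)} - 80241} = \frac{1}{\left(7 + \left(-136\right)^{2} - -630\right) - 80241} = \frac{1}{\left(7 + 18496 + 630\right) - 80241} = \frac{1}{19133 - 80241} = \frac{1}{-61108} = - \frac{1}{61108}$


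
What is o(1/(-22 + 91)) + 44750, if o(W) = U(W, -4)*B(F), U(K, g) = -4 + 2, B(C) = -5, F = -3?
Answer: 44760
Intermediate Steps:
U(K, g) = -2
o(W) = 10 (o(W) = -2*(-5) = 10)
o(1/(-22 + 91)) + 44750 = 10 + 44750 = 44760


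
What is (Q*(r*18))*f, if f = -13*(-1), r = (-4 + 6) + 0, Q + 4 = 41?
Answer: 17316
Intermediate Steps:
Q = 37 (Q = -4 + 41 = 37)
r = 2 (r = 2 + 0 = 2)
f = 13
(Q*(r*18))*f = (37*(2*18))*13 = (37*36)*13 = 1332*13 = 17316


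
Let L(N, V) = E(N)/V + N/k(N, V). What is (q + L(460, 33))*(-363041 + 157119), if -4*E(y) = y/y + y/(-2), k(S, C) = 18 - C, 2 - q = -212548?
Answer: -962780794847/22 ≈ -4.3763e+10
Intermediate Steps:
q = 212550 (q = 2 - 1*(-212548) = 2 + 212548 = 212550)
E(y) = -¼ + y/8 (E(y) = -(y/y + y/(-2))/4 = -(1 + y*(-½))/4 = -(1 - y/2)/4 = -¼ + y/8)
L(N, V) = N/(18 - V) + (-¼ + N/8)/V (L(N, V) = (-¼ + N/8)/V + N/(18 - V) = N/(18 - V) + (-¼ + N/8)/V)
(q + L(460, 33))*(-363041 + 157119) = (212550 + (-1*460*33 + (-18 + 33)*(-2 + 460)/8)/(33*(-18 + 33)))*(-363041 + 157119) = (212550 + (1/33)*(-15180 + (⅛)*15*458)/15)*(-205922) = (212550 + (1/33)*(1/15)*(-15180 + 3435/4))*(-205922) = (212550 + (1/33)*(1/15)*(-57285/4))*(-205922) = (212550 - 1273/44)*(-205922) = (9350927/44)*(-205922) = -962780794847/22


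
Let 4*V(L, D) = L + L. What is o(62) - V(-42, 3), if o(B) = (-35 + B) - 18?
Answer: 30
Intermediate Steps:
V(L, D) = L/2 (V(L, D) = (L + L)/4 = (2*L)/4 = L/2)
o(B) = -53 + B
o(62) - V(-42, 3) = (-53 + 62) - (-42)/2 = 9 - 1*(-21) = 9 + 21 = 30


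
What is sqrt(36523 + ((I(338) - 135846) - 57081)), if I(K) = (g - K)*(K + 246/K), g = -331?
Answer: I*sqrt(64729181)/13 ≈ 618.88*I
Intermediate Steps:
I(K) = (-331 - K)*(K + 246/K)
sqrt(36523 + ((I(338) - 135846) - 57081)) = sqrt(36523 + (((-246 - 1*338**2 - 81426/338 - 331*338) - 135846) - 57081)) = sqrt(36523 + (((-246 - 1*114244 - 81426*1/338 - 111878) - 135846) - 57081)) = sqrt(36523 + (((-246 - 114244 - 40713/169 - 111878) - 135846) - 57081)) = sqrt(36523 + ((-38296905/169 - 135846) - 57081)) = sqrt(36523 + (-61254879/169 - 57081)) = sqrt(36523 - 70901568/169) = sqrt(-64729181/169) = I*sqrt(64729181)/13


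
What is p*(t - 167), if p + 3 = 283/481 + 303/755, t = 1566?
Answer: -1021349743/363155 ≈ -2812.4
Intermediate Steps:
p = -730057/363155 (p = -3 + (283/481 + 303/755) = -3 + 359408/363155 = -730057/363155 ≈ -2.0103)
p*(t - 167) = -730057*(1566 - 167)/363155 = -730057/363155*1399 = -1021349743/363155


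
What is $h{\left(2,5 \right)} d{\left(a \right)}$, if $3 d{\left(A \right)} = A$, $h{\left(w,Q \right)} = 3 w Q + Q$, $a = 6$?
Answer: $70$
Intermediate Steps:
$h{\left(w,Q \right)} = Q + 3 Q w$ ($h{\left(w,Q \right)} = 3 Q w + Q = Q + 3 Q w$)
$d{\left(A \right)} = \frac{A}{3}$
$h{\left(2,5 \right)} d{\left(a \right)} = 5 \left(1 + 3 \cdot 2\right) \frac{1}{3} \cdot 6 = 5 \left(1 + 6\right) 2 = 5 \cdot 7 \cdot 2 = 35 \cdot 2 = 70$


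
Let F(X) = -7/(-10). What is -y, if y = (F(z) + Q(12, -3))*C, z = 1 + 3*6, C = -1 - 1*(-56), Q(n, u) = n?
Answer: -1397/2 ≈ -698.50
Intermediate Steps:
C = 55 (C = -1 + 56 = 55)
z = 19 (z = 1 + 18 = 19)
F(X) = 7/10 (F(X) = -7*(-1/10) = 7/10)
y = 1397/2 (y = (7/10 + 12)*55 = (127/10)*55 = 1397/2 ≈ 698.50)
-y = -1*1397/2 = -1397/2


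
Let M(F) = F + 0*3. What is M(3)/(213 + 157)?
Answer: 3/370 ≈ 0.0081081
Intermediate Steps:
M(F) = F (M(F) = F + 0 = F)
M(3)/(213 + 157) = 3/(213 + 157) = 3/370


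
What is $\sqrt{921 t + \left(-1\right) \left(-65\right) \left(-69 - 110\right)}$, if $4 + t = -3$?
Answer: $i \sqrt{18082} \approx 134.47 i$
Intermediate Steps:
$t = -7$ ($t = -4 - 3 = -7$)
$\sqrt{921 t + \left(-1\right) \left(-65\right) \left(-69 - 110\right)} = \sqrt{921 \left(-7\right) + \left(-1\right) \left(-65\right) \left(-69 - 110\right)} = \sqrt{-6447 + 65 \left(-179\right)} = \sqrt{-6447 - 11635} = \sqrt{-18082} = i \sqrt{18082}$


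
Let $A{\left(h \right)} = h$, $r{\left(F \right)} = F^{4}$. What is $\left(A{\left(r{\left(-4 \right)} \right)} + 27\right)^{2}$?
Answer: $80089$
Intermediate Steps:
$\left(A{\left(r{\left(-4 \right)} \right)} + 27\right)^{2} = \left(\left(-4\right)^{4} + 27\right)^{2} = \left(256 + 27\right)^{2} = 283^{2} = 80089$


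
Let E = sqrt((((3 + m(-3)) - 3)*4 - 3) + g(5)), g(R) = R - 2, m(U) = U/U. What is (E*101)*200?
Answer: 40400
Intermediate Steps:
m(U) = 1
g(R) = -2 + R
E = 2 (E = sqrt((((3 + 1) - 3)*4 - 3) + (-2 + 5)) = sqrt(((4 - 3)*4 - 3) + 3) = sqrt((1*4 - 3) + 3) = sqrt((4 - 3) + 3) = sqrt(1 + 3) = sqrt(4) = 2)
(E*101)*200 = (2*101)*200 = 202*200 = 40400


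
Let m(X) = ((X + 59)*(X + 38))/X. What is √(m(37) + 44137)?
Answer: √60689953/37 ≈ 210.55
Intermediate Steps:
m(X) = (38 + X)*(59 + X)/X (m(X) = ((59 + X)*(38 + X))/X = ((38 + X)*(59 + X))/X = (38 + X)*(59 + X)/X)
√(m(37) + 44137) = √((97 + 37 + 2242/37) + 44137) = √(7200/37 + 44137) = √(1640269/37) = √60689953/37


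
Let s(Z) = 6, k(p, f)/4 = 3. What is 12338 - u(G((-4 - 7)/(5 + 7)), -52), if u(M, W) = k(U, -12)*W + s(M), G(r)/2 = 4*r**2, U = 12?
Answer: 12956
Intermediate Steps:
k(p, f) = 12 (k(p, f) = 4*3 = 12)
G(r) = 8*r**2 (G(r) = 2*(4*r**2) = 8*r**2)
u(M, W) = 6 + 12*W (u(M, W) = 12*W + 6 = 6 + 12*W)
12338 - u(G((-4 - 7)/(5 + 7)), -52) = 12338 - (6 + 12*(-52)) = 12338 - (6 - 624) = 12338 - 1*(-618) = 12338 + 618 = 12956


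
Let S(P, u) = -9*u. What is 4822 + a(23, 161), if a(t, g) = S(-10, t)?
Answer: 4615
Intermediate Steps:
a(t, g) = -9*t
4822 + a(23, 161) = 4822 - 9*23 = 4822 - 207 = 4615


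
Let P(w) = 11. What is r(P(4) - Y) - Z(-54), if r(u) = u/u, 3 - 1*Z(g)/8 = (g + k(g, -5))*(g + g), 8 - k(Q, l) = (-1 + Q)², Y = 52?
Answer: 2653321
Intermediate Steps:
k(Q, l) = 8 - (-1 + Q)²
Z(g) = 24 - 16*g*(8 + g - (-1 + g)²) (Z(g) = 24 - 8*(g + (8 - (-1 + g)²))*(g + g) = 24 - 8*(8 + g - (-1 + g)²)*2*g = 24 - 16*g*(8 + g - (-1 + g)²))
r(u) = 1
r(P(4) - Y) - Z(-54) = 1 - (24 - 112*(-54) - 48*(-54)² + 16*(-54)³) = 1 - (24 + 6048 - 48*2916 + 16*(-157464)) = 1 - (24 + 6048 - 139968 - 2519424) = 1 - 1*(-2653320) = 1 + 2653320 = 2653321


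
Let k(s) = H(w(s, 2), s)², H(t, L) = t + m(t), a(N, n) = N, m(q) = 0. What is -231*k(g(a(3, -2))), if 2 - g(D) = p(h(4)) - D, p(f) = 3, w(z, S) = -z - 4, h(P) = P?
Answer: -8316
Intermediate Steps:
w(z, S) = -4 - z
g(D) = -1 + D (g(D) = 2 - (3 - D) = 2 + (-3 + D) = -1 + D)
H(t, L) = t (H(t, L) = t + 0 = t)
k(s) = (-4 - s)²
-231*k(g(a(3, -2))) = -231*(4 + (-1 + 3))² = -231*(4 + 2)² = -231*6² = -231*36 = -8316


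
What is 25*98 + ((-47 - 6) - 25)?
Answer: 2372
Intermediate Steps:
25*98 + ((-47 - 6) - 25) = 2450 + (-53 - 25) = 2450 - 78 = 2372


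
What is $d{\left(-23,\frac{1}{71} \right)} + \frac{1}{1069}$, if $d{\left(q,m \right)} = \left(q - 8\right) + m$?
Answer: $- \frac{2351729}{75899} \approx -30.985$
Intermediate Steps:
$d{\left(q,m \right)} = -8 + m + q$ ($d{\left(q,m \right)} = \left(-8 + q\right) + m = -8 + m + q$)
$d{\left(-23,\frac{1}{71} \right)} + \frac{1}{1069} = \left(-8 + \frac{1}{71} - 23\right) + \frac{1}{1069} = - \frac{2200}{71} + \frac{1}{1069} = - \frac{2351729}{75899}$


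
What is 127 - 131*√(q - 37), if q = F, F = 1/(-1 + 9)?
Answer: 127 - 131*I*√590/4 ≈ 127.0 - 795.5*I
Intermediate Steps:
F = ⅛ (F = 1/8 = ⅛ ≈ 0.12500)
q = ⅛ ≈ 0.12500
127 - 131*√(q - 37) = 127 - 131*√(⅛ - 37) = 127 - 131*I*√590/4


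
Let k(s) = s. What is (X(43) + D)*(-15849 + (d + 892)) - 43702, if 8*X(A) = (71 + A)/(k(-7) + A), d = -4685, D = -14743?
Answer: 6948732697/24 ≈ 2.8953e+8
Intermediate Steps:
X(A) = (71 + A)/(8*(-7 + A)) (X(A) = ((71 + A)/(-7 + A))/8 = (71 + A)/(8*(-7 + A)))
(X(43) + D)*(-15849 + (d + 892)) - 43702 = ((71 + 43)/(8*(-7 + 43)) - 14743)*(-15849 + (-4685 + 892)) - 43702 = ((1/8)*114/36 - 14743)*(-15849 - 3793) - 43702 = ((1/8)*(1/36)*114 - 14743)*(-19642) - 43702 = (19/48 - 14743)*(-19642) - 43702 = -707645/48*(-19642) - 43702 = 6949781545/24 - 43702 = 6948732697/24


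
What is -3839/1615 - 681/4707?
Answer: -6389996/2533935 ≈ -2.5218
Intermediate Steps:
-3839/1615 - 681/4707 = -3839*1/1615 - 681*1/4707 = -3839/1615 - 227/1569 = -6389996/2533935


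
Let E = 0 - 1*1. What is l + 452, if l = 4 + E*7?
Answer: 449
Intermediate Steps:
E = -1 (E = 0 - 1 = -1)
l = -3 (l = 4 - 1*7 = 4 - 7 = -3)
l + 452 = -3 + 452 = 449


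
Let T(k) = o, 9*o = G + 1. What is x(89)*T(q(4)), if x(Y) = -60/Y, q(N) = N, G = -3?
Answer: 40/267 ≈ 0.14981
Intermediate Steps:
o = -2/9 (o = (-3 + 1)/9 = (⅑)*(-2) = -2/9 ≈ -0.22222)
T(k) = -2/9
x(89)*T(q(4)) = -60/89*(-2/9) = 40/267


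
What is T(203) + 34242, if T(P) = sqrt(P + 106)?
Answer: 34242 + sqrt(309) ≈ 34260.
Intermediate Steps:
T(P) = sqrt(106 + P)
T(203) + 34242 = sqrt(106 + 203) + 34242 = sqrt(309) + 34242 = 34242 + sqrt(309)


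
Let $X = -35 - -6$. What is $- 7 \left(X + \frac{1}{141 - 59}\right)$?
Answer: $\frac{16639}{82} \approx 202.91$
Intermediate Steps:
$X = -29$ ($X = -35 + 6 = -29$)
$- 7 \left(X + \frac{1}{141 - 59}\right) = - 7 \left(-29 + \frac{1}{141 - 59}\right) = - 7 \left(-29 + \frac{1}{82}\right) = \left(-7\right) \left(- \frac{2377}{82}\right) = \frac{16639}{82}$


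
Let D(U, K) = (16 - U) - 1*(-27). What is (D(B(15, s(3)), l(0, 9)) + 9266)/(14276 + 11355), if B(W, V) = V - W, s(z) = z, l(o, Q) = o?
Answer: 9321/25631 ≈ 0.36366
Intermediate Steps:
D(U, K) = 43 - U (D(U, K) = (16 - U) + 27 = 43 - U)
(D(B(15, s(3)), l(0, 9)) + 9266)/(14276 + 11355) = ((43 - (3 - 1*15)) + 9266)/(14276 + 11355) = ((43 - (3 - 15)) + 9266)/25631 = ((43 - 1*(-12)) + 9266)*(1/25631) = ((43 + 12) + 9266)*(1/25631) = (55 + 9266)*(1/25631) = 9321*(1/25631) = 9321/25631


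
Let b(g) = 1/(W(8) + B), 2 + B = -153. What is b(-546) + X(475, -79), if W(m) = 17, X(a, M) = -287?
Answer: -39607/138 ≈ -287.01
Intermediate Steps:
B = -155 (B = -2 - 153 = -155)
b(g) = -1/138 (b(g) = 1/(17 - 155) = 1/(-138) = -1/138)
b(-546) + X(475, -79) = -1/138 - 287 = -39607/138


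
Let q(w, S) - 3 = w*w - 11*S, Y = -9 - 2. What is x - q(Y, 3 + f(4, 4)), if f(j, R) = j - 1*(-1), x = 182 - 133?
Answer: 13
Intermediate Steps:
x = 49
f(j, R) = 1 + j (f(j, R) = j + 1 = 1 + j)
Y = -11
q(w, S) = 3 + w**2 - 11*S (q(w, S) = 3 + (w*w - 11*S) = 3 + (w**2 - 11*S) = 3 + w**2 - 11*S)
x - q(Y, 3 + f(4, 4)) = 49 - (3 + (-11)**2 - 11*(3 + (1 + 4))) = 49 - (3 + 121 - 11*(3 + 5)) = 49 - (3 + 121 - 11*8) = 49 - (3 + 121 - 88) = 49 - 1*36 = 49 - 36 = 13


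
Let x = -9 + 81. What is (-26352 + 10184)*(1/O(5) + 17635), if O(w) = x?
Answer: -2566106141/9 ≈ -2.8512e+8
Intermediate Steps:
x = 72
O(w) = 72
(-26352 + 10184)*(1/O(5) + 17635) = (-26352 + 10184)*(1/72 + 17635) = -16168*(1/72 + 17635) = -16168*1269721/72 = -2566106141/9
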